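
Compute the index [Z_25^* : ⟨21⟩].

4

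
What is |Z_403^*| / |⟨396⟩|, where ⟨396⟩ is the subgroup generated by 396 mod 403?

ord(396) | φ(403) = φ(13·31) = (13−1)·(31−1) = 12·30 = 360 = 2^3 · 3^2 · 5.
Divisors of 360: 1, 2, 3, 4, 5, 6, 8, 9, 10, 12, 15, 18, 20, 24, 30, 36, 40, 45, 60, 72, 90, 120, 180, 360.
Compute 396^d (mod 403) for the divisors d until we hit 1:
396^1 ≡ 396 (mod 403)
396^2 ≡ 49 (mod 403)
396^3 ≡ 60 (mod 403)
396^4 ≡ 386 (mod 403)
396^5 ≡ 119 (mod 403)
396^6 ≡ 376 (mod 403)
396^8 ≡ 289 (mod 403)
396^9 ≡ 395 (mod 403)
396^10 ≡ 56 (mod 403)
396^12 ≡ 326 (mod 403)
396^15 ≡ 216 (mod 403)
396^18 ≡ 64 (mod 403)
396^20 ≡ 315 (mod 403)
396^24 ≡ 287 (mod 403)
396^30 ≡ 311 (mod 403)
396^36 ≡ 66 (mod 403)
396^40 ≡ 87 (mod 403)
396^45 ≡ 278 (mod 403)
396^60 ≡ 1 (mod 403) ✓
So ord_403(396) = 60, hence |⟨396⟩| = 60.
Index = |(Z/403Z)^×| / |⟨396⟩| = 360 / 60 = 6.

6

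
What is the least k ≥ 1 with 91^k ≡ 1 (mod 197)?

By Lagrange's theorem, ord_197(91) divides φ(197) = 197 − 1 = 196 = 2^2 · 7^2.
Divisors of 196: 1, 2, 4, 7, 14, 28, 49, 98, 196.
Compute 91^d (mod 197) for the divisors d until we hit 1:
91^1 ≡ 91 (mod 197)
91^2 ≡ 7 (mod 197)
91^4 ≡ 49 (mod 197)
91^7 ≡ 87 (mod 197)
91^14 ≡ 83 (mod 197)
91^28 ≡ 191 (mod 197)
91^49 ≡ 14 (mod 197)
91^98 ≡ 196 (mod 197)
91^196 ≡ 1 (mod 197) ✓
The smallest such exponent is 196, so the order of 91 is 196.

196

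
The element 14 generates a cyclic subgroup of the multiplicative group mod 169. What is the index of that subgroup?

12

By Lagrange's theorem, ord_169(14) divides φ(169) = φ(13^2) = 13·(13−1) = 156 = 2^2 · 3 · 13.
Divisors of 156: 1, 2, 3, 4, 6, 12, 13, 26, 39, 52, 78, 156.
Evaluate successive powers at the divisors of 156:
14^1 ≡ 14
14^2 ≡ 27
14^3 ≡ 40
14^4 ≡ 53
14^6 ≡ 79
14^12 ≡ 157
14^13 ≡ 1
So ord_169(14) = 13, hence |⟨14⟩| = 13.
Index = |(Z/169Z)^×| / |⟨14⟩| = 156 / 13 = 12.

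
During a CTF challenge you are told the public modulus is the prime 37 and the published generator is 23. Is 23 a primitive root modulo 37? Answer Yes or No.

φ(37) = 37 − 1 = 36 = 2^2 · 3^2.
An element g generates (Z/37Z)^× iff g^(36/q) ≢ 1 (mod 37) for each prime q ∈ {2, 3}.
23^18 ≡ 36 (mod 37)  [q = 2: ≢ 1 ✓]
23^12 ≡ 1 (mod 37)  [q = 3: ≡ 1 ✗]
Since 23^12 ≡ 1, the order of 23 divides 12 < 36, so 23 is not a primitive root.

No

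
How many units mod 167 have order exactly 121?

φ(167) = 167 − 1 = 166 = 2 · 83.
(Z/167Z)^× is cyclic (|G| = 166); a cyclic group of order m has exactly φ(d) elements of each order d | m, and none otherwise.
121 does not divide 166, so no element of (Z/167Z)^× has order 121.

0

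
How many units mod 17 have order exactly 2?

φ(17) = 17 − 1 = 16 = 2^4.
(Z/17Z)^× is cyclic (|G| = 16); a cyclic group of order m has exactly φ(d) elements of each order d | m, and none otherwise.
2 | 16, and φ(2) = 2 − 1 = 1.

1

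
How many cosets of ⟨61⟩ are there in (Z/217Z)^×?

The order of 61 must divide φ(217) = φ(7·31) = (7−1)·(31−1) = 6·30 = 180 = 2^2 · 3^2 · 5.
Divisors of 180: 1, 2, 3, 4, 5, 6, 9, 10, 12, 15, 18, 20, 30, 36, 45, 60, 90, 180.
Evaluate successive powers at the divisors of 180:
61^1 ≡ 61 (mod 217)
61^2 ≡ 32 (mod 217)
61^3 ≡ 216 (mod 217)
61^4 ≡ 156 (mod 217)
61^5 ≡ 185 (mod 217)
61^6 ≡ 1 (mod 217) ✓
So ord_217(61) = 6, hence |⟨61⟩| = 6.
The index is φ(217) / ord(61) = 180 / 6 = 30.

30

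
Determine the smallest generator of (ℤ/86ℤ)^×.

φ(86) = φ(2)·φ(43) = 1·42 = 42 = 2 · 3 · 7.
g is a primitive root iff g^(42/q) ≢ 1 (mod 86) for each prime q ∈ {2, 3, 7}.
g = 2: gcd(2, 86) = 2 > 1, not a unit — skip.
g = 3: 3^21 ≡ 85; 3^14 ≡ 79; 3^6 ≡ 41 — none is 1, so 3 is a primitive root.
Hence the least primitive root of 86 is 3.

3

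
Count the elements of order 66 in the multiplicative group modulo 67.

φ(67) = 67 − 1 = 66 = 2 · 3 · 11.
(Z/67Z)^× is cyclic (|G| = 66); a cyclic group of order m has exactly φ(d) elements of each order d | m, and none otherwise.
66 = 2 · 3 · 11 divides 66, and φ(66) = 20.

20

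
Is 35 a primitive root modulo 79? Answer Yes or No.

Yes

φ(79) = 79 − 1 = 78 = 2 · 3 · 13.
It suffices to check that the order of 35 is not a proper divisor of 78: compute 35^(78/q) for q ∈ {2, 3, 13}.
35^39 ≡ 78 (mod 79)  [q = 2: ≢ 1 ✓]
35^26 ≡ 23 (mod 79)  [q = 3: ≢ 1 ✓]
35^6 ≡ 10 (mod 79)  [q = 13: ≢ 1 ✓]
Every test exponent gives a nontrivial residue, hence 35 generates the full group.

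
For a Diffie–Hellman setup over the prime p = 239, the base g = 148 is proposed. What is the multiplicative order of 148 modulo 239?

The order of 148 must divide φ(239) = 239 − 1 = 238 = 2 · 7 · 17.
Divisors of 238: 1, 2, 7, 14, 17, 34, 119, 238.
Test each divisor d:
148^1 ≡ 148 (mod 239)
148^2 ≡ 155 (mod 239)
148^7 ≡ 217 (mod 239)
148^14 ≡ 6 (mod 239)
148^17 ≡ 215 (mod 239)
148^34 ≡ 98 (mod 239)
148^119 ≡ 238 (mod 239)
148^238 ≡ 1 (mod 239) ✓
So ord_239(148) = 238.

238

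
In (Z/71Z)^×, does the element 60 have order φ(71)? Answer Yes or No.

φ(71) = 71 − 1 = 70 = 2 · 5 · 7.
It suffices to check that the order of 60 is not a proper divisor of 70: compute 60^(70/q) for q ∈ {2, 5, 7}.
60^35 ≡ 1 (mod 71)  [q = 2: ≡ 1 ✗]
60^14 ≡ 54 (mod 71)  [q = 5: ≢ 1 ✓]
60^10 ≡ 32 (mod 71)  [q = 7: ≢ 1 ✓]
60^35 ≡ 1 shows ord(60) | 35, strictly less than φ(71); not a primitive root.

No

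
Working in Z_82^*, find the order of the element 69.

40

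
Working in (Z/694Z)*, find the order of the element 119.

173

By Lagrange's theorem, ord_694(119) divides φ(694) = φ(2)·φ(347) = 1·346 = 346 = 2 · 173.
Divisors of 346: 1, 2, 173, 346.
Evaluate successive powers at the divisors of 346:
119^1 ≡ 119 (mod 694)
119^2 ≡ 281 (mod 694)
119^173 ≡ 1 (mod 694) ✓
Therefore the multiplicative order of 119 modulo 694 is 173.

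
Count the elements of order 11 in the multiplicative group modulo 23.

φ(23) = 23 − 1 = 22 = 2 · 11.
Since (Z/23Z)^× is cyclic of order 22, the number of elements of order d is φ(d) when d | 22 and 0 otherwise.
11 | 22, and φ(11) = 11 − 1 = 10.

10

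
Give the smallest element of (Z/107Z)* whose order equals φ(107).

2

φ(107) = 107 − 1 = 106 = 2 · 53.
Test candidates g = 2, 3, … against the prime factors q ∈ {2, 53} of φ(107): g is a generator iff g^(106/q) ≢ 1 for every such q.
g = 2: 2^53 ≡ 106; 2^2 ≡ 4 — none is 1, so 2 is a primitive root.
The smallest primitive root modulo 107 is 2.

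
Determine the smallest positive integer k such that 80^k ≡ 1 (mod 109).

27

Since 80 ∈ (Z/109Z)^×, its order divides φ(109) = 109 − 1 = 108 = 2^2 · 3^3.
Divisors of 108: 1, 2, 3, 4, 6, 9, 12, 18, 27, 36, 54, 108.
Evaluate successive powers at the divisors of 108:
80^1 ≡ 80 (mod 109)
80^2 ≡ 78 (mod 109)
80^3 ≡ 27 (mod 109)
80^4 ≡ 89 (mod 109)
80^6 ≡ 75 (mod 109)
80^9 ≡ 63 (mod 109)
80^12 ≡ 66 (mod 109)
80^18 ≡ 45 (mod 109)
80^27 ≡ 1 (mod 109) ✓
Hence ord(80) = 27.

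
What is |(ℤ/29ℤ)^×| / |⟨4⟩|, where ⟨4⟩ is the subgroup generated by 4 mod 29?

2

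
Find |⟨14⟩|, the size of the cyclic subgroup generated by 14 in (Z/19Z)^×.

Since 14 ∈ (Z/19Z)^×, its order divides φ(19) = 19 − 1 = 18 = 2 · 3^2.
Divisors of 18: 1, 2, 3, 6, 9, 18.
Compute 14^d (mod 19) for the divisors d until we hit 1:
14^1 ≡ 14
14^2 ≡ 6
14^3 ≡ 8
14^6 ≡ 7
14^9 ≡ 18
14^18 ≡ 1
The smallest such exponent is 18, so the order of 14 is 18.

18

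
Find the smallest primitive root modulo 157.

5

φ(157) = 157 − 1 = 156 = 2^2 · 3 · 13.
Test candidates g = 2, 3, … against the prime factors q ∈ {2, 3, 13} of φ(157): g is a generator iff g^(156/q) ≢ 1 for every such q.
g = 2: 2^78 ≡ 156; 2^52 ≡ 1 — hits 1, so not a primitive root.
g = 3: 3^78 ≡ 1 — hits 1, so not a primitive root.
g = 4: 4^78 ≡ 1 — hits 1, so not a primitive root.
g = 5: 5^78 ≡ 156; 5^52 ≡ 12; 5^12 ≡ 130 — none is 1, so 5 is a primitive root.
So 5 is the smallest generator of (Z/157Z)^×.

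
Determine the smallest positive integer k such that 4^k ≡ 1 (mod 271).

135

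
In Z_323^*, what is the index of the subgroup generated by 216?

6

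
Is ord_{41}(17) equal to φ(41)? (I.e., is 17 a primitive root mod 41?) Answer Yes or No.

φ(41) = 41 − 1 = 40 = 2^3 · 5.
Test 17^(40/q) mod 41 for each prime factor q of 40:
17^20 ≡ 40 (mod 41)  [q = 2: ≢ 1 ✓]
17^8 ≡ 16 (mod 41)  [q = 5: ≢ 1 ✓]
All checks pass, so 17 has order 40 and is a primitive root modulo 41.

Yes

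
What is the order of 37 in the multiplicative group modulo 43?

By Lagrange's theorem, ord_43(37) divides φ(43) = 43 − 1 = 42 = 2 · 3 · 7.
Divisors of 42: 1, 2, 3, 6, 7, 14, 21, 42.
Check 37^d mod 43 for each divisor in increasing order:
37^1 ≡ 37 (mod 43)
37^2 ≡ 36 (mod 43)
37^3 ≡ 42 (mod 43)
37^6 ≡ 1 (mod 43) ✓
Hence ord(37) = 6.

6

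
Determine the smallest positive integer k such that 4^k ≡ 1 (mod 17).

4

Since 4 ∈ (Z/17Z)^×, its order divides φ(17) = 17 − 1 = 16 = 2^4.
Divisors of 16: 1, 2, 4, 8, 16.
Evaluate successive powers at the divisors of 16:
4^1 ≡ 4 (mod 17)
4^2 ≡ 16 (mod 17)
4^4 ≡ 1 (mod 17) ✓
So ord_17(4) = 4.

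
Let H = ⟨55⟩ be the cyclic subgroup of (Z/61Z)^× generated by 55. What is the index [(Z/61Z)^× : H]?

By Lagrange's theorem, ord_61(55) divides φ(61) = 61 − 1 = 60 = 2^2 · 3 · 5.
Divisors of 60: 1, 2, 3, 4, 5, 6, 10, 12, 15, 20, 30, 60.
Compute 55^d (mod 61) for the divisors d until we hit 1:
55^1 ≡ 55
55^2 ≡ 36
55^3 ≡ 28
55^4 ≡ 15
55^5 ≡ 32
55^6 ≡ 52
55^10 ≡ 48
55^12 ≡ 20
55^15 ≡ 11
55^20 ≡ 47
55^30 ≡ 60
55^60 ≡ 1
The order of 55 is 60, so the subgroup it generates has 60 elements.
The index is φ(61) / ord(55) = 60 / 60 = 1.

1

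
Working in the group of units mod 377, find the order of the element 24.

84

ord(24) | φ(377) = φ(13·29) = (13−1)·(29−1) = 12·28 = 336 = 2^4 · 3 · 7.
Divisors of 336: 1, 2, 3, 4, 6, 7, 8, 12, 14, 16, 21, 24, 28, 42, 48, 56, 84, 112, 168, 336.
Evaluate successive powers at the divisors of 336:
24^1 ≡ 24
24^2 ≡ 199
24^3 ≡ 252
24^4 ≡ 16
24^6 ≡ 168
24^7 ≡ 262
24^8 ≡ 256
24^12 ≡ 326
24^14 ≡ 30
24^16 ≡ 315
24^21 ≡ 320
24^24 ≡ 339
24^28 ≡ 146
24^42 ≡ 233
24^48 ≡ 313
24^56 ≡ 204
24^84 ≡ 1
Hence ord(24) = 84.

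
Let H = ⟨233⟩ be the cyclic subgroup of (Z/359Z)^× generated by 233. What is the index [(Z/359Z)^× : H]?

By Lagrange's theorem, ord_359(233) divides φ(359) = 359 − 1 = 358 = 2 · 179.
Divisors of 358: 1, 2, 179, 358.
Compute 233^d (mod 359) for the divisors d until we hit 1:
233^1 ≡ 233 (mod 359)
233^2 ≡ 80 (mod 359)
233^179 ≡ 1 (mod 359) ✓
So ord_359(233) = 179, hence |⟨233⟩| = 179.
Index = |(Z/359Z)^×| / |⟨233⟩| = 358 / 179 = 2.

2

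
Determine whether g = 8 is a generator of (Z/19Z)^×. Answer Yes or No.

φ(19) = 19 − 1 = 18 = 2 · 3^2.
It suffices to check that the order of 8 is not a proper divisor of 18: compute 8^(18/q) for q ∈ {2, 3}.
8^9 ≡ 18 (mod 19)  [q = 2: ≢ 1 ✓]
8^6 ≡ 1 (mod 19)  [q = 3: ≡ 1 ✗]
8^6 ≡ 1 shows ord(8) | 6, strictly less than φ(19); not a primitive root.

No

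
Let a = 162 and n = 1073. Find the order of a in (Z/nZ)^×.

12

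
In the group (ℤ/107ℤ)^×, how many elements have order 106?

φ(107) = 107 − 1 = 106 = 2 · 53.
(Z/107Z)^× is cyclic (|G| = 106); a cyclic group of order m has exactly φ(d) elements of each order d | m, and none otherwise.
106 = 2 · 53 divides 106, and φ(106) = 52.

52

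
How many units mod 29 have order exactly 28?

12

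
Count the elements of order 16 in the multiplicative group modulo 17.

φ(17) = 17 − 1 = 16 = 2^4.
(Z/17Z)^× is cyclic (|G| = 16); a cyclic group of order m has exactly φ(d) elements of each order d | m, and none otherwise.
16 = 2^4 divides 16, and φ(16) = 8.

8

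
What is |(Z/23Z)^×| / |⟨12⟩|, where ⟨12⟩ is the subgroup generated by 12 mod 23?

2

Since 12 ∈ (Z/23Z)^×, its order divides φ(23) = 23 − 1 = 22 = 2 · 11.
Divisors of 22: 1, 2, 11, 22.
Evaluate successive powers at the divisors of 22:
12^1 ≡ 12 (mod 23)
12^2 ≡ 6 (mod 23)
12^11 ≡ 1 (mod 23) ✓
Thus |⟨12⟩| = ord(12) = 11.
[(Z/23Z)^× : ⟨12⟩] = 22/11 = 2.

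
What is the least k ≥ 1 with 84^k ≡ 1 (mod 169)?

156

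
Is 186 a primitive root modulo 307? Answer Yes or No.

φ(307) = 307 − 1 = 306 = 2 · 3^2 · 17.
Test 186^(306/q) mod 307 for each prime factor q of 306:
186^153 ≡ 306 (mod 307)  [q = 2: ≢ 1 ✓]
186^102 ≡ 17 (mod 307)  [q = 3: ≢ 1 ✓]
186^18 ≡ 273 (mod 307)  [q = 17: ≢ 1 ✓]
Every test exponent gives a nontrivial residue, hence 186 generates the full group.

Yes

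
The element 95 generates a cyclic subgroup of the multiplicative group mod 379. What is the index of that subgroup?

ord(95) | φ(379) = 379 − 1 = 378 = 2 · 3^3 · 7.
Divisors of 378: 1, 2, 3, 6, 7, 9, 14, 18, 21, 27, 42, 54, 63, 126, 189, 378.
Test each divisor d:
95^1 ≡ 95
95^2 ≡ 308
95^3 ≡ 77
95^6 ≡ 244
95^7 ≡ 61
95^9 ≡ 217
95^14 ≡ 310
95^18 ≡ 93
95^21 ≡ 339
95^27 ≡ 94
95^42 ≡ 84
95^54 ≡ 119
95^63 ≡ 51
95^126 ≡ 327
95^189 ≡ 1
So ord_379(95) = 189, hence |⟨95⟩| = 189.
The index is φ(379) / ord(95) = 378 / 189 = 2.

2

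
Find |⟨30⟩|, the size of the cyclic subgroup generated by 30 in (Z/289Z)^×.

68

The order of 30 must divide φ(289) = φ(17^2) = 17·(17−1) = 272 = 2^4 · 17.
Divisors of 272: 1, 2, 4, 8, 16, 17, 34, 68, 136, 272.
Compute 30^d (mod 289) for the divisors d until we hit 1:
30^1 ≡ 30 (mod 289)
30^2 ≡ 33 (mod 289)
30^4 ≡ 222 (mod 289)
30^8 ≡ 154 (mod 289)
30^16 ≡ 18 (mod 289)
30^17 ≡ 251 (mod 289)
30^34 ≡ 288 (mod 289)
30^68 ≡ 1 (mod 289) ✓
Hence ord(30) = 68.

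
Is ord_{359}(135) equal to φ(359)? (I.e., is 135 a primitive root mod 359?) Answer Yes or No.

φ(359) = 359 − 1 = 358 = 2 · 179.
Test 135^(358/q) mod 359 for each prime factor q of 358:
135^179 ≡ 1 (mod 359)  [q = 2: ≡ 1 ✗]
135^2 ≡ 275 (mod 359)  [q = 179: ≢ 1 ✓]
135^179 ≡ 1 shows ord(135) | 179, strictly less than φ(359); not a primitive root.

No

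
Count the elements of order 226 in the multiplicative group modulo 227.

φ(227) = 227 − 1 = 226 = 2 · 113.
(Z/227Z)^× is cyclic (|G| = 226); a cyclic group of order m has exactly φ(d) elements of each order d | m, and none otherwise.
226 = 2 · 113 divides 226, and φ(226) = 112.

112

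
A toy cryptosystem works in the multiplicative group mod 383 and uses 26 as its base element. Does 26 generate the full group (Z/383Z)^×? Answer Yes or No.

φ(383) = 383 − 1 = 382 = 2 · 191.
26 is a primitive root mod 383 iff 26^(φ(383)/q) ≢ 1 for every prime q | φ(383), i.e. q ∈ {2, 191}.
26^191 ≡ 382 (mod 383)  [q = 2: ≢ 1 ✓]
26^2 ≡ 293 (mod 383)  [q = 191: ≢ 1 ✓]
None equal 1, so ord_383(26) = 382: 26 is a primitive root.

Yes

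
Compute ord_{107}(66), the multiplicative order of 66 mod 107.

106

Since 66 ∈ (Z/107Z)^×, its order divides φ(107) = 107 − 1 = 106 = 2 · 53.
Divisors of 106: 1, 2, 53, 106.
Test each divisor d:
66^1 ≡ 66 (mod 107)
66^2 ≡ 76 (mod 107)
66^53 ≡ 106 (mod 107)
66^106 ≡ 1 (mod 107) ✓
Therefore the multiplicative order of 66 modulo 107 is 106.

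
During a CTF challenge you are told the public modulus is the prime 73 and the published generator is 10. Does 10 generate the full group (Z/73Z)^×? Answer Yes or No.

φ(73) = 73 − 1 = 72 = 2^3 · 3^2.
Test 10^(72/q) mod 73 for each prime factor q of 72:
10^36 ≡ 72 (mod 73)  [q = 2: ≢ 1 ✓]
10^24 ≡ 1 (mod 73)  [q = 3: ≡ 1 ✗]
Since 10^24 ≡ 1, the order of 10 divides 24 < 72, so 10 is not a primitive root.

No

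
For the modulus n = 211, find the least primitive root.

2

φ(211) = 211 − 1 = 210 = 2 · 3 · 5 · 7.
Test candidates g = 2, 3, … against the prime factors q ∈ {2, 3, 5, 7} of φ(211): g is a generator iff g^(210/q) ≢ 1 for every such q.
g = 2: 2^105 ≡ 210; 2^70 ≡ 196; 2^42 ≡ 107; 2^30 ≡ 171 — none is 1, so 2 is a primitive root.
Hence the least primitive root of 211 is 2.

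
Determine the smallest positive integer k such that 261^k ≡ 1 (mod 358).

Since 261 ∈ (Z/358Z)^×, its order divides φ(358) = φ(2)·φ(179) = 1·178 = 178 = 2 · 89.
Divisors of 178: 1, 2, 89, 178.
Compute 261^d (mod 358) for the divisors d until we hit 1:
261^1 ≡ 261
261^2 ≡ 101
261^89 ≡ 1
So ord_358(261) = 89.

89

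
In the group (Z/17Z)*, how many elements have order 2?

φ(17) = 17 − 1 = 16 = 2^4.
In a cyclic group of order 16, there are φ(d) elements of order d for each divisor d of 16, and zero for non-divisors.
2 | 16, and φ(2) = 2 − 1 = 1.

1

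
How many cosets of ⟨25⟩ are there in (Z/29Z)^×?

4

ord(25) | φ(29) = 29 − 1 = 28 = 2^2 · 7.
Divisors of 28: 1, 2, 4, 7, 14, 28.
Check 25^d mod 29 for each divisor in increasing order:
25^1 ≡ 25
25^2 ≡ 16
25^4 ≡ 24
25^7 ≡ 1
So ord_29(25) = 7, hence |⟨25⟩| = 7.
[(Z/29Z)^× : ⟨25⟩] = 28/7 = 4.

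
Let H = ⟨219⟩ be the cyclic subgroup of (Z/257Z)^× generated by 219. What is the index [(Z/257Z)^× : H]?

1

ord(219) | φ(257) = 257 − 1 = 256 = 2^8.
Divisors of 256: 1, 2, 4, 8, 16, 32, 64, 128, 256.
Compute 219^d (mod 257) for the divisors d until we hit 1:
219^1 ≡ 219 (mod 257)
219^2 ≡ 159 (mod 257)
219^4 ≡ 95 (mod 257)
219^8 ≡ 30 (mod 257)
219^16 ≡ 129 (mod 257)
219^32 ≡ 193 (mod 257)
219^64 ≡ 241 (mod 257)
219^128 ≡ 256 (mod 257)
219^256 ≡ 1 (mod 257) ✓
Thus |⟨219⟩| = ord(219) = 256.
[(Z/257Z)^× : ⟨219⟩] = 256/256 = 1.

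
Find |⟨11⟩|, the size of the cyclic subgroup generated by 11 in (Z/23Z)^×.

22

Since 11 ∈ (Z/23Z)^×, its order divides φ(23) = 23 − 1 = 22 = 2 · 11.
Divisors of 22: 1, 2, 11, 22.
Check 11^d mod 23 for each divisor in increasing order:
11^1 ≡ 11 (mod 23)
11^2 ≡ 6 (mod 23)
11^11 ≡ 22 (mod 23)
11^22 ≡ 1 (mod 23) ✓
Hence ord(11) = 22.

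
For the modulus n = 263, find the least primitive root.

5

φ(263) = 263 − 1 = 262 = 2 · 131.
g is a primitive root iff g^(262/q) ≢ 1 (mod 263) for each prime q ∈ {2, 131}.
g = 2: 2^131 ≡ 1 — hits 1, so not a primitive root.
g = 3: 3^131 ≡ 1 — hits 1, so not a primitive root.
g = 4: 4^131 ≡ 1 — hits 1, so not a primitive root.
g = 5: 5^131 ≡ 262; 5^2 ≡ 25 — none is 1, so 5 is a primitive root.
Hence the least primitive root of 263 is 5.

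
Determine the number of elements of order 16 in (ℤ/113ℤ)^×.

φ(113) = 113 − 1 = 112 = 2^4 · 7.
In a cyclic group of order 112, there are φ(d) elements of order d for each divisor d of 112, and zero for non-divisors.
16 = 2^4 divides 112, and φ(16) = 8.

8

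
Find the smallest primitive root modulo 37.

2

φ(37) = 37 − 1 = 36 = 2^2 · 3^2.
Test candidates g = 2, 3, … against the prime factors q ∈ {2, 3} of φ(37): g is a generator iff g^(36/q) ≢ 1 for every such q.
g = 2: 2^18 ≡ 36; 2^12 ≡ 26 — none is 1, so 2 is a primitive root.
So 2 is the smallest generator of (Z/37Z)^×.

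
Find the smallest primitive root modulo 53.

φ(53) = 53 − 1 = 52 = 2^2 · 13.
Test candidates g = 2, 3, … against the prime factors q ∈ {2, 13} of φ(53): g is a generator iff g^(52/q) ≢ 1 for every such q.
g = 2: 2^26 ≡ 52; 2^4 ≡ 16 — none is 1, so 2 is a primitive root.
So 2 is the smallest generator of (Z/53Z)^×.

2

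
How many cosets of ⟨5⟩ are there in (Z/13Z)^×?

3

Since 5 ∈ (Z/13Z)^×, its order divides φ(13) = 13 − 1 = 12 = 2^2 · 3.
Divisors of 12: 1, 2, 3, 4, 6, 12.
Compute 5^d (mod 13) for the divisors d until we hit 1:
5^1 ≡ 5
5^2 ≡ 12
5^3 ≡ 8
5^4 ≡ 1
So ord_13(5) = 4, hence |⟨5⟩| = 4.
The index is φ(13) / ord(5) = 12 / 4 = 3.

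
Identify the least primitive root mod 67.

2

φ(67) = 67 − 1 = 66 = 2 · 3 · 11.
g is a primitive root iff g^(66/q) ≢ 1 (mod 67) for each prime q ∈ {2, 3, 11}.
g = 2: 2^33 ≡ 66; 2^22 ≡ 37; 2^6 ≡ 64 — none is 1, so 2 is a primitive root.
So 2 is the smallest generator of (Z/67Z)^×.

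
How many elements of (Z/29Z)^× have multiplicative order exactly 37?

φ(29) = 29 − 1 = 28 = 2^2 · 7.
In a cyclic group of order 28, there are φ(d) elements of order d for each divisor d of 28, and zero for non-divisors.
37 does not divide 28, so no element of (Z/29Z)^× has order 37.

0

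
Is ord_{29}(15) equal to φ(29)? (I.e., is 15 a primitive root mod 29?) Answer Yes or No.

Yes

φ(29) = 29 − 1 = 28 = 2^2 · 7.
An element g generates (Z/29Z)^× iff g^(28/q) ≢ 1 (mod 29) for each prime q ∈ {2, 7}.
15^14 ≡ 28 (mod 29)  [q = 2: ≢ 1 ✓]
15^4 ≡ 20 (mod 29)  [q = 7: ≢ 1 ✓]
All checks pass, so 15 has order 28 and is a primitive root modulo 29.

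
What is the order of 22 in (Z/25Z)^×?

By Lagrange's theorem, ord_25(22) divides φ(25) = φ(5^2) = 5·(5−1) = 20 = 2^2 · 5.
Divisors of 20: 1, 2, 4, 5, 10, 20.
Check 22^d mod 25 for each divisor in increasing order:
22^1 ≡ 22 (mod 25)
22^2 ≡ 9 (mod 25)
22^4 ≡ 6 (mod 25)
22^5 ≡ 7 (mod 25)
22^10 ≡ 24 (mod 25)
22^20 ≡ 1 (mod 25) ✓
The smallest such exponent is 20, so the order of 22 is 20.

20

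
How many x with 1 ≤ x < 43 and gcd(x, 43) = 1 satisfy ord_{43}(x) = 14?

6

φ(43) = 43 − 1 = 42 = 2 · 3 · 7.
(Z/43Z)^× is cyclic (|G| = 42); a cyclic group of order m has exactly φ(d) elements of each order d | m, and none otherwise.
14 = 2 · 7 divides 42, and φ(14) = 6.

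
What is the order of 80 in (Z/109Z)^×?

ord(80) | φ(109) = 109 − 1 = 108 = 2^2 · 3^3.
Divisors of 108: 1, 2, 3, 4, 6, 9, 12, 18, 27, 36, 54, 108.
Compute 80^d (mod 109) for the divisors d until we hit 1:
80^1 ≡ 80 (mod 109)
80^2 ≡ 78 (mod 109)
80^3 ≡ 27 (mod 109)
80^4 ≡ 89 (mod 109)
80^6 ≡ 75 (mod 109)
80^9 ≡ 63 (mod 109)
80^12 ≡ 66 (mod 109)
80^18 ≡ 45 (mod 109)
80^27 ≡ 1 (mod 109) ✓
The smallest such exponent is 27, so the order of 80 is 27.

27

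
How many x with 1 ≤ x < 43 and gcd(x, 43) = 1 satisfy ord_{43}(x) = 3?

φ(43) = 43 − 1 = 42 = 2 · 3 · 7.
In a cyclic group of order 42, there are φ(d) elements of order d for each divisor d of 42, and zero for non-divisors.
3 | 42, and φ(3) = 3 − 1 = 2.

2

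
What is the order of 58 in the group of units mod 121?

55

Since 58 ∈ (Z/121Z)^×, its order divides φ(121) = φ(11^2) = 11·(11−1) = 110 = 2 · 5 · 11.
Divisors of 110: 1, 2, 5, 10, 11, 22, 55, 110.
Evaluate successive powers at the divisors of 110:
58^1 ≡ 58
58^2 ≡ 97
58^5 ≡ 12
58^10 ≡ 23
58^11 ≡ 3
58^22 ≡ 9
58^55 ≡ 1
The smallest such exponent is 55, so the order of 58 is 55.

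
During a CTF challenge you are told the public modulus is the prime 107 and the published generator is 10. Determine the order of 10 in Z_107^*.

ord(10) | φ(107) = 107 − 1 = 106 = 2 · 53.
Divisors of 106: 1, 2, 53, 106.
Test each divisor d:
10^1 ≡ 10 (mod 107)
10^2 ≡ 100 (mod 107)
10^53 ≡ 1 (mod 107) ✓
Hence ord(10) = 53.

53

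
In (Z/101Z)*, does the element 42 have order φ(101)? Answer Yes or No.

Yes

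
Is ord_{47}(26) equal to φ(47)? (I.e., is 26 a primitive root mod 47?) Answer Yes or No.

Yes

φ(47) = 47 − 1 = 46 = 2 · 23.
26 is a primitive root mod 47 iff 26^(φ(47)/q) ≢ 1 for every prime q | φ(47), i.e. q ∈ {2, 23}.
26^23 ≡ 46 (mod 47)  [q = 2: ≢ 1 ✓]
26^2 ≡ 18 (mod 47)  [q = 23: ≢ 1 ✓]
Every test exponent gives a nontrivial residue, hence 26 generates the full group.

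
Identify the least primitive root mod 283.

3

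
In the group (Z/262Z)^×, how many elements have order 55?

0

φ(262) = φ(2)·φ(131) = 1·130 = 130 = 2 · 5 · 13.
(Z/262Z)^× is cyclic (|G| = 130); a cyclic group of order m has exactly φ(d) elements of each order d | m, and none otherwise.
55 does not divide 130, so no element of (Z/262Z)^× has order 55.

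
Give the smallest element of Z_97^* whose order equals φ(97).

5

φ(97) = 97 − 1 = 96 = 2^5 · 3.
Test candidates g = 2, 3, … against the prime factors q ∈ {2, 3} of φ(97): g is a generator iff g^(96/q) ≢ 1 for every such q.
g = 2: 2^48 ≡ 1 — hits 1, so not a primitive root.
g = 3: 3^48 ≡ 1 — hits 1, so not a primitive root.
g = 4: 4^48 ≡ 1 — hits 1, so not a primitive root.
g = 5: 5^48 ≡ 96; 5^32 ≡ 35 — none is 1, so 5 is a primitive root.
Hence the least primitive root of 97 is 5.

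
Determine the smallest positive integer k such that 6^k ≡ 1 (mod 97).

12

Since 6 ∈ (Z/97Z)^×, its order divides φ(97) = 97 − 1 = 96 = 2^5 · 3.
Divisors of 96: 1, 2, 3, 4, 6, 8, 12, 16, 24, 32, 48, 96.
Test each divisor d:
6^1 ≡ 6
6^2 ≡ 36
6^3 ≡ 22
6^4 ≡ 35
6^6 ≡ 96
6^8 ≡ 61
6^12 ≡ 1
Hence ord(6) = 12.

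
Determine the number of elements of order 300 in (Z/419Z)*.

0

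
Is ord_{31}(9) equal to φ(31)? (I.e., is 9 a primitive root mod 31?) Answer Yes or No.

No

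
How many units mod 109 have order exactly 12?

φ(109) = 109 − 1 = 108 = 2^2 · 3^3.
(Z/109Z)^× is cyclic (|G| = 108); a cyclic group of order m has exactly φ(d) elements of each order d | m, and none otherwise.
12 = 2^2 · 3 divides 108, and φ(12) = 4.

4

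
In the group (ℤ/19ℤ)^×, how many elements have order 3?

φ(19) = 19 − 1 = 18 = 2 · 3^2.
In a cyclic group of order 18, there are φ(d) elements of order d for each divisor d of 18, and zero for non-divisors.
3 | 18, and φ(3) = 3 − 1 = 2.

2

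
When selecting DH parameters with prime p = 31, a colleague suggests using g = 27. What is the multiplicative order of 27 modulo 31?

By Lagrange's theorem, ord_31(27) divides φ(31) = 31 − 1 = 30 = 2 · 3 · 5.
Divisors of 30: 1, 2, 3, 5, 6, 10, 15, 30.
Test each divisor d:
27^1 ≡ 27
27^2 ≡ 16
27^3 ≡ 29
27^5 ≡ 30
27^6 ≡ 4
27^10 ≡ 1
Therefore the multiplicative order of 27 modulo 31 is 10.

10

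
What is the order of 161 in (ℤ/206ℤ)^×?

51

Since 161 ∈ (Z/206Z)^×, its order divides φ(206) = φ(2)·φ(103) = 1·102 = 102 = 2 · 3 · 17.
Divisors of 102: 1, 2, 3, 6, 17, 34, 51, 102.
Check 161^d mod 206 for each divisor in increasing order:
161^1 ≡ 161 (mod 206)
161^2 ≡ 171 (mod 206)
161^3 ≡ 133 (mod 206)
161^6 ≡ 179 (mod 206)
161^17 ≡ 149 (mod 206)
161^34 ≡ 159 (mod 206)
161^51 ≡ 1 (mod 206) ✓
Therefore the multiplicative order of 161 modulo 206 is 51.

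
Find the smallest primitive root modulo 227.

2

φ(227) = 227 − 1 = 226 = 2 · 113.
Test candidates g = 2, 3, … against the prime factors q ∈ {2, 113} of φ(227): g is a generator iff g^(226/q) ≢ 1 for every such q.
g = 2: 2^113 ≡ 226; 2^2 ≡ 4 — none is 1, so 2 is a primitive root.
Hence the least primitive root of 227 is 2.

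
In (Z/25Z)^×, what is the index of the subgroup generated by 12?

By Lagrange's theorem, ord_25(12) divides φ(25) = φ(5^2) = 5·(5−1) = 20 = 2^2 · 5.
Divisors of 20: 1, 2, 4, 5, 10, 20.
Check 12^d mod 25 for each divisor in increasing order:
12^1 ≡ 12
12^2 ≡ 19
12^4 ≡ 11
12^5 ≡ 7
12^10 ≡ 24
12^20 ≡ 1
So ord_25(12) = 20, hence |⟨12⟩| = 20.
[(Z/25Z)^× : ⟨12⟩] = 20/20 = 1.

1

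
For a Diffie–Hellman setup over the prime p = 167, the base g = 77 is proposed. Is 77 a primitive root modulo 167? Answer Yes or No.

No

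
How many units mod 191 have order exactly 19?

18

φ(191) = 191 − 1 = 190 = 2 · 5 · 19.
In a cyclic group of order 190, there are φ(d) elements of order d for each divisor d of 190, and zero for non-divisors.
19 | 190, and φ(19) = 19 − 1 = 18.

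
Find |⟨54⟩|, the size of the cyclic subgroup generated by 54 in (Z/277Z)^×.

The order of 54 must divide φ(277) = 277 − 1 = 276 = 2^2 · 3 · 23.
Divisors of 276: 1, 2, 3, 4, 6, 12, 23, 46, 69, 92, 138, 276.
Compute 54^d (mod 277) for the divisors d until we hit 1:
54^1 ≡ 54 (mod 277)
54^2 ≡ 146 (mod 277)
54^3 ≡ 128 (mod 277)
54^4 ≡ 264 (mod 277)
54^6 ≡ 41 (mod 277)
54^12 ≡ 19 (mod 277)
54^23 ≡ 217 (mod 277)
54^46 ≡ 276 (mod 277)
54^69 ≡ 60 (mod 277)
54^92 ≡ 1 (mod 277) ✓
Therefore the multiplicative order of 54 modulo 277 is 92.

92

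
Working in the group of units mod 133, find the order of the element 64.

3

By Lagrange's theorem, ord_133(64) divides φ(133) = φ(7·19) = (7−1)·(19−1) = 6·18 = 108 = 2^2 · 3^3.
Divisors of 108: 1, 2, 3, 4, 6, 9, 12, 18, 27, 36, 54, 108.
Check 64^d mod 133 for each divisor in increasing order:
64^1 ≡ 64
64^2 ≡ 106
64^3 ≡ 1
The smallest such exponent is 3, so the order of 64 is 3.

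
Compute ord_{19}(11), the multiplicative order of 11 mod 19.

By Lagrange's theorem, ord_19(11) divides φ(19) = 19 − 1 = 18 = 2 · 3^2.
Divisors of 18: 1, 2, 3, 6, 9, 18.
Compute 11^d (mod 19) for the divisors d until we hit 1:
11^1 ≡ 11 (mod 19)
11^2 ≡ 7 (mod 19)
11^3 ≡ 1 (mod 19) ✓
Therefore the multiplicative order of 11 modulo 19 is 3.

3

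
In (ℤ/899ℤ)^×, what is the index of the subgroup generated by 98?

10

By Lagrange's theorem, ord_899(98) divides φ(899) = φ(29·31) = (29−1)·(31−1) = 28·30 = 840 = 2^3 · 3 · 5 · 7.
Divisors of 840: 1, 2, 3, 4, 5, 6, 7, 8, 10, 12, 14, 15, 20, 21, 24, 28, 30, 35, 40, 42, 56, 60, 70, 84, 105, 120, 140, 168, 210, 280, 420, 840.
Test each divisor d:
98^1 ≡ 98 (mod 899)
98^2 ≡ 614 (mod 899)
98^3 ≡ 838 (mod 899)
98^4 ≡ 315 (mod 899)
98^5 ≡ 304 (mod 899)
98^6 ≡ 125 (mod 899)
98^7 ≡ 563 (mod 899)
98^8 ≡ 335 (mod 899)
98^10 ≡ 718 (mod 899)
98^12 ≡ 342 (mod 899)
98^14 ≡ 521 (mod 899)
98^15 ≡ 714 (mod 899)
98^20 ≡ 397 (mod 899)
98^21 ≡ 249 (mod 899)
98^24 ≡ 94 (mod 899)
98^28 ≡ 842 (mod 899)
98^30 ≡ 63 (mod 899)
98^35 ≡ 273 (mod 899)
98^40 ≡ 284 (mod 899)
98^42 ≡ 869 (mod 899)
98^56 ≡ 552 (mod 899)
98^60 ≡ 373 (mod 899)
98^70 ≡ 811 (mod 899)
98^84 ≡ 1 (mod 899) ✓
So ord_899(98) = 84, hence |⟨98⟩| = 84.
[(Z/899Z)^× : ⟨98⟩] = 840/84 = 10.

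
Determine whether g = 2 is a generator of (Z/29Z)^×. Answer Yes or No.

Yes

φ(29) = 29 − 1 = 28 = 2^2 · 7.
It suffices to check that the order of 2 is not a proper divisor of 28: compute 2^(28/q) for q ∈ {2, 7}.
2^14 ≡ 28 (mod 29)  [q = 2: ≢ 1 ✓]
2^4 ≡ 16 (mod 29)  [q = 7: ≢ 1 ✓]
Every test exponent gives a nontrivial residue, hence 2 generates the full group.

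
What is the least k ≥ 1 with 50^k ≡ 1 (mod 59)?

Since 50 ∈ (Z/59Z)^×, its order divides φ(59) = 59 − 1 = 58 = 2 · 29.
Divisors of 58: 1, 2, 29, 58.
Test each divisor d:
50^1 ≡ 50 (mod 59)
50^2 ≡ 22 (mod 59)
50^29 ≡ 58 (mod 59)
50^58 ≡ 1 (mod 59) ✓
Therefore the multiplicative order of 50 modulo 59 is 58.

58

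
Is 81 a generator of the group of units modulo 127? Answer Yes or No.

No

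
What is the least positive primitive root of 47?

5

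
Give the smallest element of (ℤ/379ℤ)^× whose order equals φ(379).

φ(379) = 379 − 1 = 378 = 2 · 3^3 · 7.
g is a primitive root iff g^(378/q) ≢ 1 (mod 379) for each prime q ∈ {2, 3, 7}.
g = 2: 2^189 ≡ 378; 2^126 ≡ 327; 2^54 ≡ 125 — none is 1, so 2 is a primitive root.
The smallest primitive root modulo 379 is 2.

2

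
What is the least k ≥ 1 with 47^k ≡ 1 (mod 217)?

30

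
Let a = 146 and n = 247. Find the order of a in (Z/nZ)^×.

18

ord(146) | φ(247) = φ(13·19) = (13−1)·(19−1) = 12·18 = 216 = 2^3 · 3^3.
Divisors of 216: 1, 2, 3, 4, 6, 8, 9, 12, 18, 24, 27, 36, 54, 72, 108, 216.
Evaluate successive powers at the divisors of 216:
146^1 ≡ 146
146^2 ≡ 74
146^3 ≡ 183
146^4 ≡ 42
146^6 ≡ 144
146^8 ≡ 35
146^9 ≡ 170
146^12 ≡ 235
146^18 ≡ 1
The smallest such exponent is 18, so the order of 146 is 18.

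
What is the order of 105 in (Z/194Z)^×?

The order of 105 must divide φ(194) = φ(2)·φ(97) = 1·96 = 96 = 2^5 · 3.
Divisors of 96: 1, 2, 3, 4, 6, 8, 12, 16, 24, 32, 48, 96.
Compute 105^d (mod 194) for the divisors d until we hit 1:
105^1 ≡ 105 (mod 194)
105^2 ≡ 161 (mod 194)
105^3 ≡ 27 (mod 194)
105^4 ≡ 119 (mod 194)
105^6 ≡ 147 (mod 194)
105^8 ≡ 193 (mod 194)
105^12 ≡ 75 (mod 194)
105^16 ≡ 1 (mod 194) ✓
Therefore the multiplicative order of 105 modulo 194 is 16.

16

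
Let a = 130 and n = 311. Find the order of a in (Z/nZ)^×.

ord(130) | φ(311) = 311 − 1 = 310 = 2 · 5 · 31.
Divisors of 310: 1, 2, 5, 10, 31, 62, 155, 310.
Check 130^d mod 311 for each divisor in increasing order:
130^1 ≡ 130 (mod 311)
130^2 ≡ 106 (mod 311)
130^5 ≡ 224 (mod 311)
130^10 ≡ 105 (mod 311)
130^31 ≡ 216 (mod 311)
130^62 ≡ 6 (mod 311)
130^155 ≡ 1 (mod 311) ✓
Therefore the multiplicative order of 130 modulo 311 is 155.

155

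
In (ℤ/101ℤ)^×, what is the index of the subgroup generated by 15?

1

ord(15) | φ(101) = 101 − 1 = 100 = 2^2 · 5^2.
Divisors of 100: 1, 2, 4, 5, 10, 20, 25, 50, 100.
Test each divisor d:
15^1 ≡ 15 (mod 101)
15^2 ≡ 23 (mod 101)
15^4 ≡ 24 (mod 101)
15^5 ≡ 57 (mod 101)
15^10 ≡ 17 (mod 101)
15^20 ≡ 87 (mod 101)
15^25 ≡ 10 (mod 101)
15^50 ≡ 100 (mod 101)
15^100 ≡ 1 (mod 101) ✓
The order of 15 is 100, so the subgroup it generates has 100 elements.
The index is φ(101) / ord(15) = 100 / 100 = 1.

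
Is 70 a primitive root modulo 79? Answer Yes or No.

φ(79) = 79 − 1 = 78 = 2 · 3 · 13.
Test 70^(78/q) mod 79 for each prime factor q of 78:
70^39 ≡ 78 (mod 79)  [q = 2: ≢ 1 ✓]
70^26 ≡ 55 (mod 79)  [q = 3: ≢ 1 ✓]
70^6 ≡ 8 (mod 79)  [q = 13: ≢ 1 ✓]
All checks pass, so 70 has order 78 and is a primitive root modulo 79.

Yes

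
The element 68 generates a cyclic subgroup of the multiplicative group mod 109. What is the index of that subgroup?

ord(68) | φ(109) = 109 − 1 = 108 = 2^2 · 3^3.
Divisors of 108: 1, 2, 3, 4, 6, 9, 12, 18, 27, 36, 54, 108.
Evaluate successive powers at the divisors of 108:
68^1 ≡ 68 (mod 109)
68^2 ≡ 46 (mod 109)
68^3 ≡ 76 (mod 109)
68^4 ≡ 45 (mod 109)
68^6 ≡ 108 (mod 109)
68^9 ≡ 33 (mod 109)
68^12 ≡ 1 (mod 109) ✓
Thus |⟨68⟩| = ord(68) = 12.
Index = |(Z/109Z)^×| / |⟨68⟩| = 108 / 12 = 9.

9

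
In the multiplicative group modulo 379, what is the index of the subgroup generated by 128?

ord(128) | φ(379) = 379 − 1 = 378 = 2 · 3^3 · 7.
Divisors of 378: 1, 2, 3, 6, 7, 9, 14, 18, 21, 27, 42, 54, 63, 126, 189, 378.
Evaluate successive powers at the divisors of 378:
128^1 ≡ 128
128^2 ≡ 87
128^3 ≡ 145
128^6 ≡ 180
128^7 ≡ 300
128^9 ≡ 328
128^14 ≡ 177
128^18 ≡ 327
128^21 ≡ 40
128^27 ≡ 378
128^42 ≡ 84
128^54 ≡ 1
So ord_379(128) = 54, hence |⟨128⟩| = 54.
Index = |(Z/379Z)^×| / |⟨128⟩| = 378 / 54 = 7.

7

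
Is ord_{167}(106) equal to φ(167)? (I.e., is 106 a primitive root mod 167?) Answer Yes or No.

Yes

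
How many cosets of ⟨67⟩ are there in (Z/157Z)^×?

The order of 67 must divide φ(157) = 157 − 1 = 156 = 2^2 · 3 · 13.
Divisors of 156: 1, 2, 3, 4, 6, 12, 13, 26, 39, 52, 78, 156.
Evaluate successive powers at the divisors of 156:
67^1 ≡ 67 (mod 157)
67^2 ≡ 93 (mod 157)
67^3 ≡ 108 (mod 157)
67^4 ≡ 14 (mod 157)
67^6 ≡ 46 (mod 157)
67^12 ≡ 75 (mod 157)
67^13 ≡ 1 (mod 157) ✓
So ord_157(67) = 13, hence |⟨67⟩| = 13.
[(Z/157Z)^× : ⟨67⟩] = 156/13 = 12.

12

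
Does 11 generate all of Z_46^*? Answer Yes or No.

Yes

φ(46) = φ(2)·φ(23) = 1·22 = 22 = 2 · 11.
11 is a primitive root mod 46 iff 11^(φ(46)/q) ≢ 1 for every prime q | φ(46), i.e. q ∈ {2, 11}.
11^11 ≡ 45 (mod 46)  [q = 2: ≢ 1 ✓]
11^2 ≡ 29 (mod 46)  [q = 11: ≢ 1 ✓]
Every test exponent gives a nontrivial residue, hence 11 generates the full group.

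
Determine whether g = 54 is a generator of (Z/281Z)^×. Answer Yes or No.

Yes

φ(281) = 281 − 1 = 280 = 2^3 · 5 · 7.
54 is a primitive root mod 281 iff 54^(φ(281)/q) ≢ 1 for every prime q | φ(281), i.e. q ∈ {2, 5, 7}.
54^140 ≡ 280 (mod 281)  [q = 2: ≢ 1 ✓]
54^56 ≡ 90 (mod 281)  [q = 5: ≢ 1 ✓]
54^40 ≡ 165 (mod 281)  [q = 7: ≢ 1 ✓]
None equal 1, so ord_281(54) = 280: 54 is a primitive root.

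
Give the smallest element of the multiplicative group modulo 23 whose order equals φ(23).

φ(23) = 23 − 1 = 22 = 2 · 11.
g is a primitive root iff g^(22/q) ≢ 1 (mod 23) for each prime q ∈ {2, 11}.
g = 2: 2^11 ≡ 1 — hits 1, so not a primitive root.
g = 3: 3^11 ≡ 1 — hits 1, so not a primitive root.
g = 4: 4^11 ≡ 1 — hits 1, so not a primitive root.
g = 5: 5^11 ≡ 22; 5^2 ≡ 2 — none is 1, so 5 is a primitive root.
The smallest primitive root modulo 23 is 5.

5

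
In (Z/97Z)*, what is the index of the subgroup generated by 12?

6

ord(12) | φ(97) = 97 − 1 = 96 = 2^5 · 3.
Divisors of 96: 1, 2, 3, 4, 6, 8, 12, 16, 24, 32, 48, 96.
Test each divisor d:
12^1 ≡ 12 (mod 97)
12^2 ≡ 47 (mod 97)
12^3 ≡ 79 (mod 97)
12^4 ≡ 75 (mod 97)
12^6 ≡ 33 (mod 97)
12^8 ≡ 96 (mod 97)
12^12 ≡ 22 (mod 97)
12^16 ≡ 1 (mod 97) ✓
Thus |⟨12⟩| = ord(12) = 16.
Index = |(Z/97Z)^×| / |⟨12⟩| = 96 / 16 = 6.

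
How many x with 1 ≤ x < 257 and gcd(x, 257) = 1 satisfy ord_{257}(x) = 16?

8

φ(257) = 257 − 1 = 256 = 2^8.
Since (Z/257Z)^× is cyclic of order 256, the number of elements of order d is φ(d) when d | 256 and 0 otherwise.
16 = 2^4 divides 256, and φ(16) = 8.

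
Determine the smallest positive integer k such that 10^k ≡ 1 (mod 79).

13

The order of 10 must divide φ(79) = 79 − 1 = 78 = 2 · 3 · 13.
Divisors of 78: 1, 2, 3, 6, 13, 26, 39, 78.
Evaluate successive powers at the divisors of 78:
10^1 ≡ 10 (mod 79)
10^2 ≡ 21 (mod 79)
10^3 ≡ 52 (mod 79)
10^6 ≡ 18 (mod 79)
10^13 ≡ 1 (mod 79) ✓
Hence ord(10) = 13.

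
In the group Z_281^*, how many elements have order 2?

φ(281) = 281 − 1 = 280 = 2^3 · 5 · 7.
Since (Z/281Z)^× is cyclic of order 280, the number of elements of order d is φ(d) when d | 280 and 0 otherwise.
2 | 280, and φ(2) = 2 − 1 = 1.

1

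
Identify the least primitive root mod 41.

6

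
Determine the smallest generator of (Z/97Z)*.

φ(97) = 97 − 1 = 96 = 2^5 · 3.
Test candidates g = 2, 3, … against the prime factors q ∈ {2, 3} of φ(97): g is a generator iff g^(96/q) ≢ 1 for every such q.
g = 2: 2^48 ≡ 1 — hits 1, so not a primitive root.
g = 3: 3^48 ≡ 1 — hits 1, so not a primitive root.
g = 4: 4^48 ≡ 1 — hits 1, so not a primitive root.
g = 5: 5^48 ≡ 96; 5^32 ≡ 35 — none is 1, so 5 is a primitive root.
The smallest primitive root modulo 97 is 5.

5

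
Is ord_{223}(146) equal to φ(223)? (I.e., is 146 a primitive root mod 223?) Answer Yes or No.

φ(223) = 223 − 1 = 222 = 2 · 3 · 37.
An element g generates (Z/223Z)^× iff g^(222/q) ≢ 1 (mod 223) for each prime q ∈ {2, 3, 37}.
146^111 ≡ 1 (mod 223)  [q = 2: ≡ 1 ✗]
146^74 ≡ 39 (mod 223)  [q = 3: ≢ 1 ✓]
146^6 ≡ 28 (mod 223)  [q = 37: ≢ 1 ✓]
Since 146^111 ≡ 1, the order of 146 divides 111 < 222, so 146 is not a primitive root.

No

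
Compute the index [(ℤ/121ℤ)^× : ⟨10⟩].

Since 10 ∈ (Z/121Z)^×, its order divides φ(121) = φ(11^2) = 11·(11−1) = 110 = 2 · 5 · 11.
Divisors of 110: 1, 2, 5, 10, 11, 22, 55, 110.
Check 10^d mod 121 for each divisor in increasing order:
10^1 ≡ 10 (mod 121)
10^2 ≡ 100 (mod 121)
10^5 ≡ 54 (mod 121)
10^10 ≡ 12 (mod 121)
10^11 ≡ 120 (mod 121)
10^22 ≡ 1 (mod 121) ✓
So ord_121(10) = 22, hence |⟨10⟩| = 22.
[(Z/121Z)^× : ⟨10⟩] = 110/22 = 5.

5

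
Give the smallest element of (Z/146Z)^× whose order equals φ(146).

φ(146) = φ(2)·φ(73) = 1·72 = 72 = 2^3 · 3^2.
g is a primitive root iff g^(72/q) ≢ 1 (mod 146) for each prime q ∈ {2, 3}.
g = 2: gcd(2, 146) = 2 > 1, not a unit — skip.
g = 3: 3^36 ≡ 1 — hits 1, so not a primitive root.
g = 4: gcd(4, 146) = 2 > 1, not a unit — skip.
g = 5: 5^36 ≡ 145; 5^24 ≡ 81 — none is 1, so 5 is a primitive root.
The smallest primitive root modulo 146 is 5.

5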